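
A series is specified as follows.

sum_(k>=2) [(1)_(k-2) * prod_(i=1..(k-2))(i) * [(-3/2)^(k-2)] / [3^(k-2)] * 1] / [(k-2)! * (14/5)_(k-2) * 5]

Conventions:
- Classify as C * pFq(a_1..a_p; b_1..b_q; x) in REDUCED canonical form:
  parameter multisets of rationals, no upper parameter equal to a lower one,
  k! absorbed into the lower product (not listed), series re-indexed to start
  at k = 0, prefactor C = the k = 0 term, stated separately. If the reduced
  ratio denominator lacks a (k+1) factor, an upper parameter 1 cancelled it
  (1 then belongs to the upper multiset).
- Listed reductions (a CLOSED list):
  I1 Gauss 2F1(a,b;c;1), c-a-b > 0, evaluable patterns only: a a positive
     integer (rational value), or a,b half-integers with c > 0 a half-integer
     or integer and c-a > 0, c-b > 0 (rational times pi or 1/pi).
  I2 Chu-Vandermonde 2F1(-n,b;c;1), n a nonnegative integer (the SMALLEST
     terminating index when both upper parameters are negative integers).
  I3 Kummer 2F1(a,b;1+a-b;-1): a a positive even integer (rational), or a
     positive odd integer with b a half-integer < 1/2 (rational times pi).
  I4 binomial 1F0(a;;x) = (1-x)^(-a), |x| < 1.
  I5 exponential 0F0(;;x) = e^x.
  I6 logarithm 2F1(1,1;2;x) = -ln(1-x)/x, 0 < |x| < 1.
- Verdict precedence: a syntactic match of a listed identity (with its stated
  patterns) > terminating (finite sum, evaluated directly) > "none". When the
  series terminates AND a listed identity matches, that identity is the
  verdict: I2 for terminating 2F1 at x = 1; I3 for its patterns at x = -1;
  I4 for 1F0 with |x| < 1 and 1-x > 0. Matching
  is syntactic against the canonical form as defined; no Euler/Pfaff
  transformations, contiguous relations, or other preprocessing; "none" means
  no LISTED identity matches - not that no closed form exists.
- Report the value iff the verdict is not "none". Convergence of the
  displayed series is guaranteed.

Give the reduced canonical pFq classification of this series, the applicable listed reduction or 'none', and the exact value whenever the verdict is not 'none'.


Classification (C = 1/5): 2F1 with upper {1, 1}, lower {14/5}, argument x = -1/2. Verdict: none - this 2F1 at x = -1/2 matches no listed pattern, and upper {1, 1} holds no stopper.

Key step: t_0 = 1/5 here, and the two k-th powers (C = 1/5, x = -1/2) combine into one argument.
Consecutive-term ratio: r(k) = (-1/2) * (k+1) (k+1) / [(k+14/5) (k+1)] ; factor over Q: parameters, x = (-1/2), and C = 1/5.


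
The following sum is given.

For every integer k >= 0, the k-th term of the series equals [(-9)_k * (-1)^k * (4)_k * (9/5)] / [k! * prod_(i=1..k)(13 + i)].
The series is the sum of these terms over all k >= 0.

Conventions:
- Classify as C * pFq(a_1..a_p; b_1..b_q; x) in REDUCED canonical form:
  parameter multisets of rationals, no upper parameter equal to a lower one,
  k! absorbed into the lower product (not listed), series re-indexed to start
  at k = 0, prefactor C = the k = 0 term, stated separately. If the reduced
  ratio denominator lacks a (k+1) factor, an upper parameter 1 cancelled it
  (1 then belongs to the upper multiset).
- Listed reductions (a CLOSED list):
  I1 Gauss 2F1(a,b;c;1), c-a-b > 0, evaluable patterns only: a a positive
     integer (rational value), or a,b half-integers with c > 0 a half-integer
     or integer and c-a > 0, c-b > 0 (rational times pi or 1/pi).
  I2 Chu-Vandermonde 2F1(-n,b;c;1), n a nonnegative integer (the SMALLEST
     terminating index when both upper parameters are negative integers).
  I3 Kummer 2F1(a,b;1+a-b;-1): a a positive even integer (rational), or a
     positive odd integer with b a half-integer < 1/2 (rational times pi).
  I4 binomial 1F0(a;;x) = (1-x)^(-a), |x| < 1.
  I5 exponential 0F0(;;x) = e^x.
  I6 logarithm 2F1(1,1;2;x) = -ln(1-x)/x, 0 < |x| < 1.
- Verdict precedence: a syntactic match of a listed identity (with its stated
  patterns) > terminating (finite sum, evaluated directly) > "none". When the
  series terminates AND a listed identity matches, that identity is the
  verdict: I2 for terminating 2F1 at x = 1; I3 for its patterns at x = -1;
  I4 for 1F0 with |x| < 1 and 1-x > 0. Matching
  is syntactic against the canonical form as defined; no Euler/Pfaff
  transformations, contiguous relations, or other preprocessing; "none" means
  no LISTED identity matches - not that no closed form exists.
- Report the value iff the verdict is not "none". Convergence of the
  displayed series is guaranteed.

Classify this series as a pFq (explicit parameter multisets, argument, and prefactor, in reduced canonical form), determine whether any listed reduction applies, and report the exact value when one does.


The series (x = -1) is 2F1: upper {-9, 4}, lower {14}, prefactor 9/5. Verdict: this is Kummer's theorem (I3) (x = -1; c = 14 equals 1+a-b for upper {-9, 4}: listed pattern). Exact value: 117/5.

First insight: t_0 = 9/5 here, and the lower running product (C = 9/5) is a rising factorial.
Adjacent-term ratio: r(k) = (-1) * (k-9) (k+4) / [(k+14) (k+1)] - poly over poly, x = (-1) from leading terms; C = 9/5 at k = 0.


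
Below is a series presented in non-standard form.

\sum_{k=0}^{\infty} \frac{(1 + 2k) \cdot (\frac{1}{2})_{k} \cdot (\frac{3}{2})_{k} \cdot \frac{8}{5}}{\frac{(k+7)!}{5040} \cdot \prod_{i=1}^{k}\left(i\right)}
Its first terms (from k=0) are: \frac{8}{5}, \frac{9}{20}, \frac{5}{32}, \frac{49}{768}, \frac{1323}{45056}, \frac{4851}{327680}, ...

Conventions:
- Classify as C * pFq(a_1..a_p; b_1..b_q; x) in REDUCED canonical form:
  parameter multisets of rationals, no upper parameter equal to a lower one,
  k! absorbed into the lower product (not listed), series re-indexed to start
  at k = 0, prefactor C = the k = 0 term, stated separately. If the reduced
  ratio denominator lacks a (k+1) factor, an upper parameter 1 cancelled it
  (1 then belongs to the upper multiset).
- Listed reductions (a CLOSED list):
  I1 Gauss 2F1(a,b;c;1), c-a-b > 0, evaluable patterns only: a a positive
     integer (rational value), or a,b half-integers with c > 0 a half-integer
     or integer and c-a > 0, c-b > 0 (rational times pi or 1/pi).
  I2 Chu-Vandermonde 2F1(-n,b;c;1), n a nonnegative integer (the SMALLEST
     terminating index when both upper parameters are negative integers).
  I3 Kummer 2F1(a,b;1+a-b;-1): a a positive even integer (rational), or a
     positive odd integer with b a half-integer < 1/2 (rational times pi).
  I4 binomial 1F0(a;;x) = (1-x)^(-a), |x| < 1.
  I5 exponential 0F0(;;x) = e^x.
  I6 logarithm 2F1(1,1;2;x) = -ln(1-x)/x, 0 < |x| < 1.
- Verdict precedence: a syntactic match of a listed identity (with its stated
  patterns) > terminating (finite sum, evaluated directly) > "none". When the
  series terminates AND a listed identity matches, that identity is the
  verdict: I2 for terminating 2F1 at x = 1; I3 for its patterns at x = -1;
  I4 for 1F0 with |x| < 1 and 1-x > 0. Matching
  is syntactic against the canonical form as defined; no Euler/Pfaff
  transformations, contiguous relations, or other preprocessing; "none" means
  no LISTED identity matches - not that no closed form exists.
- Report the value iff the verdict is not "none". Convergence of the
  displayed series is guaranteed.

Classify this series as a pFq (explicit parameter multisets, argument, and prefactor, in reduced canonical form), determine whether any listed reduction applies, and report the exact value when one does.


Classification (C = \frac{8}{5}): 2F1 with upper {\frac{3}{2}, \frac{3}{2}}, lower {8}, argument x = 1. Verdict at x = 1: Gauss's theorem I1 (half-integer case) matches (x = 1; upper {\frac{3}{2}, \frac{3}{2}} half-integers, c = 8 in the evaluable pattern). Value: \frac{4194304}{571725} / \pi.

Key step: from the first term \frac{8}{5}: the (2k+1) factor (C = 8/5) shifts (1/2)_k to (3/2)_k.
Term ratio: r(k) = 1 * (k+\frac{3}{2}) (k+\frac{3}{2}) / [(k+8) (k+1)] - rational in k. x = 1; t_0 = \frac{8}{5}; negate the roots.


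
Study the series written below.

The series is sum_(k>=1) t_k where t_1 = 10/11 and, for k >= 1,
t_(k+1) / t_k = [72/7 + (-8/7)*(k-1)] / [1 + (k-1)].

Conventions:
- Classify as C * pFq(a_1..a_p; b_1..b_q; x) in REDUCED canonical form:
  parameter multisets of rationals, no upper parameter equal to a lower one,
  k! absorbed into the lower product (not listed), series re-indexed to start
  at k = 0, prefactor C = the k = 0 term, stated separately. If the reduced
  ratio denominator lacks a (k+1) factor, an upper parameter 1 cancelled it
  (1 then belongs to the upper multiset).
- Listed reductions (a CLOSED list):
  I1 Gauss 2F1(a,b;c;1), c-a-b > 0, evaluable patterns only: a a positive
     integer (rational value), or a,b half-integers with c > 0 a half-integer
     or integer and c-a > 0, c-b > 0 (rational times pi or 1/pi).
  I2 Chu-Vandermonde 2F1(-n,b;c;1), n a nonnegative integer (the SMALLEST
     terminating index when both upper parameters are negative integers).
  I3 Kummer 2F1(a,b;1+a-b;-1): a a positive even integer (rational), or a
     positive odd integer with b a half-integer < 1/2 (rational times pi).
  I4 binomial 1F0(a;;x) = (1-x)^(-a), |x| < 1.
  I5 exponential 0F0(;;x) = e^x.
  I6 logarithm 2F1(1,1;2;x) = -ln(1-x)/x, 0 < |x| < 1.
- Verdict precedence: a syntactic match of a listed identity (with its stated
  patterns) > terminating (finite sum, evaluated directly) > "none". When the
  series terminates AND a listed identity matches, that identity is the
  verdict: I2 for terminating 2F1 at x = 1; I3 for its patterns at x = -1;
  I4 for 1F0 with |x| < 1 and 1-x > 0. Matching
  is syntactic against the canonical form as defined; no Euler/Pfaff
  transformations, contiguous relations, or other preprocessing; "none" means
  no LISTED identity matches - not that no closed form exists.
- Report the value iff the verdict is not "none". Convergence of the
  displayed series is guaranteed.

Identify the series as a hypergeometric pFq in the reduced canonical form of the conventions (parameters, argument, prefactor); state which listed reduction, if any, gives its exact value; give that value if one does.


This is 10/11 * 1F0(-9; -; -8/7) in reduced canonical form. Verdict: terminating (-9 upstairs). 10 nonzero terms in all; added directly. Value: 384433593750/443889677.

Key observation: x = (-8/7) and factor the ratio over Q (C = 10/11): negated roots = parameters.
Step ratio: r(k) = (-8/7) * (k-9) / [(k+1)] - poly over poly, x = (-8/7) from leading terms; C = 10/11 at k = 0.


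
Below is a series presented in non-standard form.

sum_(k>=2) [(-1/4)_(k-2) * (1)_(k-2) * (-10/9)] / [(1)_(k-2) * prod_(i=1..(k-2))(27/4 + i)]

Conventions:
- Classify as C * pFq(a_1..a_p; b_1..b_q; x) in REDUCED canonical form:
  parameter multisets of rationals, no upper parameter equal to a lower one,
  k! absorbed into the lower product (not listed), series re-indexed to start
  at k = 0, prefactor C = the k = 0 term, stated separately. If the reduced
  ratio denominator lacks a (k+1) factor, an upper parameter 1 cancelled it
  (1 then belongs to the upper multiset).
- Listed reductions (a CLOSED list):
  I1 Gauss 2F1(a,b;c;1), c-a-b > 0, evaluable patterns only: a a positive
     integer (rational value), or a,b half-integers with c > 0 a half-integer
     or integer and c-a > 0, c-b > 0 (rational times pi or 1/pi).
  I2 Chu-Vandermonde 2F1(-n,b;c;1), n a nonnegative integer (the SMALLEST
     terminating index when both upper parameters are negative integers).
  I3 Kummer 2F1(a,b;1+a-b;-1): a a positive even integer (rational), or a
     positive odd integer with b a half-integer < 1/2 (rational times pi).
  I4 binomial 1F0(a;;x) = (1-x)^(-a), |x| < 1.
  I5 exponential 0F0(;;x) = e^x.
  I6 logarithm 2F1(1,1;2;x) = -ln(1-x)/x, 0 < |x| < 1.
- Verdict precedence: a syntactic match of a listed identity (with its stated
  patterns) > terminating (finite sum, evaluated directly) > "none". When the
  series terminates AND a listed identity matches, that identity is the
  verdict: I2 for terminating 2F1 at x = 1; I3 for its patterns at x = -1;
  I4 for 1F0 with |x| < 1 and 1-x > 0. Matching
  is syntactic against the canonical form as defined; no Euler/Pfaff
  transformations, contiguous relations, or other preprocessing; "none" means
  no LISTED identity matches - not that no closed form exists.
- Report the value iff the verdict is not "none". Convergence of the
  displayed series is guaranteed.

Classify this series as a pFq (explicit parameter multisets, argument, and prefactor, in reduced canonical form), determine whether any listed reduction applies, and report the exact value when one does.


Canonical form: C = -10/9 times 2F1 with upper {-1/4, 1}, lower {31/4}, x = 1. Verdict: the Gauss summation I1 applies (x = 1: the Gamma ratio telescopes since c-a-b = 7 > 0 and a = 1 in Z>0). Hence: -15/14.

Key step: x = 1 and the lower running product (prefactor -10/9) is a rising factorial.
Term ratio: r(k) = 1 * (k-1/4) (k+1) / [(k+31/4) (k+1)] ; factor over Q: parameters, x = 1, and C = -10/9.


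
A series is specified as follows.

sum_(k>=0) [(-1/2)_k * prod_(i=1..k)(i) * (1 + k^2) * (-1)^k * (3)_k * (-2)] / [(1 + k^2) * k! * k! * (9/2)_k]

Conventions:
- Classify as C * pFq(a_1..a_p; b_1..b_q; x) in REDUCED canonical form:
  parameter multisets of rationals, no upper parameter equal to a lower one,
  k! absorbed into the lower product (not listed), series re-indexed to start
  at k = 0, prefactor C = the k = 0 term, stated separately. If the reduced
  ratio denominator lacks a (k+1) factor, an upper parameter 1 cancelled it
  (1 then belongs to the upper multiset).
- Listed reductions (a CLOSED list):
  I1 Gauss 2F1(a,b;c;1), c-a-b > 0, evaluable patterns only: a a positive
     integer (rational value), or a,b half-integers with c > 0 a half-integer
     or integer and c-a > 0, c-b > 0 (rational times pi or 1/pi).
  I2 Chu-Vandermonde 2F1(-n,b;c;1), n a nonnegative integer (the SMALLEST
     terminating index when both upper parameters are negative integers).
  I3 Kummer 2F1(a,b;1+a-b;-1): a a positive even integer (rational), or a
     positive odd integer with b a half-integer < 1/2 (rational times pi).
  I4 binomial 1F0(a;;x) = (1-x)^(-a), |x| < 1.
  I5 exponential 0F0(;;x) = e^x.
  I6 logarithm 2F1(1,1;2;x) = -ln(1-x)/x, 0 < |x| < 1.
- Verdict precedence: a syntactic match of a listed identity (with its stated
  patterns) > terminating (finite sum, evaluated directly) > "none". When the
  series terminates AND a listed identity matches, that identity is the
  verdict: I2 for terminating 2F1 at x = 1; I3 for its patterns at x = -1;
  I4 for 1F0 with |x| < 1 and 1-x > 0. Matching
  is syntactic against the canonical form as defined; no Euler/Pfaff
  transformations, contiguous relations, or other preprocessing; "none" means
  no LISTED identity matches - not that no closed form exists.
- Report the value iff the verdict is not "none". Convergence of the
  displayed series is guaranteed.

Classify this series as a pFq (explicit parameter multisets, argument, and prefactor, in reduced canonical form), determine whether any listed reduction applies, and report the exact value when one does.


x = -1 here; the reduced form reads 2F1, upper {-1/2, 3}, lower {9/2}, C = -2. Verdict: the Kummer evaluation I3 fires (x = -1; c = 9/2 equals 1+a-b for upper {-1/2, 3}: listed pattern). Sum: (-105/128) * pi.

The tell: from the first term -2: the denominator's factorial ratio (C = -2) is a lower Pochhammer.
Step ratio: r(k) = (-1) * (k-1/2) (k+3) / [(k+9/2) (k+1)] - rational in k, leading ratio (-1); with t_0 = -2, classification follows.


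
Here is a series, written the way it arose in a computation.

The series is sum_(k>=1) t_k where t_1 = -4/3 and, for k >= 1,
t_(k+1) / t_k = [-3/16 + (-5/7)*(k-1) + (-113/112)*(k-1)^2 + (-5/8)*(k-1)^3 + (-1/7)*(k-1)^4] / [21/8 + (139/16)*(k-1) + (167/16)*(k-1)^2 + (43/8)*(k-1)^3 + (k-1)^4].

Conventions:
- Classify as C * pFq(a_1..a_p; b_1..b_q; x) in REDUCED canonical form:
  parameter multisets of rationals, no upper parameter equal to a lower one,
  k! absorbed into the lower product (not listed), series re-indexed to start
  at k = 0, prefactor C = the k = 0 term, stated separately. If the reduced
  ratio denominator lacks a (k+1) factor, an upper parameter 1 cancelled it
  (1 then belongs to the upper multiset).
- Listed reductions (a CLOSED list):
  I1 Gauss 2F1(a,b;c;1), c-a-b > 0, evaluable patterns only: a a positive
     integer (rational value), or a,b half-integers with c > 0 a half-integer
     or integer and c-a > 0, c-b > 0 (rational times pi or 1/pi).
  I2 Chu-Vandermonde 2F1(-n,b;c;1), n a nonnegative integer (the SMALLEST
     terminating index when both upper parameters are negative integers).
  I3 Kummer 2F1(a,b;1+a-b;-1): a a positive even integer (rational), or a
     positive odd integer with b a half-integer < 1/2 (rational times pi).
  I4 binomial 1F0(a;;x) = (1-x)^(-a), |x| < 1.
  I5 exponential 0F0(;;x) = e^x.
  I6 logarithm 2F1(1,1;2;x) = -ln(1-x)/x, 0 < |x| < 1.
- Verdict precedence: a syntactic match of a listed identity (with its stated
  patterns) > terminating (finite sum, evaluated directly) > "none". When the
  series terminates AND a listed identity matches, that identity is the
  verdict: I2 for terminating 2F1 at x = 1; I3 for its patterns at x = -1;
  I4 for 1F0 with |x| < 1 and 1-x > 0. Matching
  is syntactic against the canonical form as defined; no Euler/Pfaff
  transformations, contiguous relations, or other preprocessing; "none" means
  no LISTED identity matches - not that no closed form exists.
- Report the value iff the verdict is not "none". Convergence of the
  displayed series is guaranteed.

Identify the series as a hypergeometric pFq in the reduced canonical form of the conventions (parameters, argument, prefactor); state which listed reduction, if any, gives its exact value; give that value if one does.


Prefactor -4/3, argument -1/7: 2F1 with upper {1, 1} over lower {2}. Verdict: the logarithmic series (I6) fires (the logarithm: parameters (1,1;2), x = -1/7). Hence: (-28/3) * ln(8/7).

Key step: x = (-1/7) and the parameter 7/8 appears in both the upper and lower lists and cancels (alongside the other common factor).
Term ratio: r(k) = (-1/7) * (k+1) (k+1) / [(k+2) (k+1)] - rational in k, leading ratio (-1/7); with t_0 = -4/3, classification follows.


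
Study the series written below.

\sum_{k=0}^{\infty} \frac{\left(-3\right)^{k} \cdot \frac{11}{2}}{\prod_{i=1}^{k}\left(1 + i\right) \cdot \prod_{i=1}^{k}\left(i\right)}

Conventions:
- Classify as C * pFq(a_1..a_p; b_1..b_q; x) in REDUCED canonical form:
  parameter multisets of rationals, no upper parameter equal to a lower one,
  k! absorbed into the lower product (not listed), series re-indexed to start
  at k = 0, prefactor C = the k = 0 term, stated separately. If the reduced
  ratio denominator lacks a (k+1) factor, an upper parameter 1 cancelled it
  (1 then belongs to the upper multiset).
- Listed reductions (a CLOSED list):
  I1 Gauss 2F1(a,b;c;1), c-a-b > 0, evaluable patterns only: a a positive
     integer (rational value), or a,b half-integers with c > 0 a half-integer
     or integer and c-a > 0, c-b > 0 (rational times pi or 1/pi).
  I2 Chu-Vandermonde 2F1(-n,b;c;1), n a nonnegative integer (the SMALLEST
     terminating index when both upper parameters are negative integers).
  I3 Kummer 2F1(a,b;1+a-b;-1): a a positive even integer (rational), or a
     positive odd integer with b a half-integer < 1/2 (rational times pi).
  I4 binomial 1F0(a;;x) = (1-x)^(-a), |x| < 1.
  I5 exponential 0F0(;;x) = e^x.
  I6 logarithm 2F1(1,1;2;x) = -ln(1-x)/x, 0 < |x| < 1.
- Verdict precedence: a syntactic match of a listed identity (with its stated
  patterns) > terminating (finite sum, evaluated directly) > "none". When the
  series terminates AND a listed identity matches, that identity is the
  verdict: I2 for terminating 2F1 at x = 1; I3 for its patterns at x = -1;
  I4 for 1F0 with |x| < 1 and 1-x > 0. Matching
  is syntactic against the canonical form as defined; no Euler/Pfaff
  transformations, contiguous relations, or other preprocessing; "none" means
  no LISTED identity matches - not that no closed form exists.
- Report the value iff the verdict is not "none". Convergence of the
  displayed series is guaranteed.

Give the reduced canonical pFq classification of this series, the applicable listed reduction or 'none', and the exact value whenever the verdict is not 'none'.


x = -3 here; the reduced form reads 0F1, upper {-}, lower {2}, C = \frac{11}{2}. Verdict: no listed reduction: x = -3 and upper {-} fail every I1-I6 pattern.

Structural cue: t_0 = \frac{11}{2} here, and the lower running product (prefactor 11/2) is a rising factorial.
Adjacent-term ratio: r(k) = -3 * 1 / [(k+2) (k+1)] - rational; roots negated = parameters, x = -3, C = \frac{11}{2}.


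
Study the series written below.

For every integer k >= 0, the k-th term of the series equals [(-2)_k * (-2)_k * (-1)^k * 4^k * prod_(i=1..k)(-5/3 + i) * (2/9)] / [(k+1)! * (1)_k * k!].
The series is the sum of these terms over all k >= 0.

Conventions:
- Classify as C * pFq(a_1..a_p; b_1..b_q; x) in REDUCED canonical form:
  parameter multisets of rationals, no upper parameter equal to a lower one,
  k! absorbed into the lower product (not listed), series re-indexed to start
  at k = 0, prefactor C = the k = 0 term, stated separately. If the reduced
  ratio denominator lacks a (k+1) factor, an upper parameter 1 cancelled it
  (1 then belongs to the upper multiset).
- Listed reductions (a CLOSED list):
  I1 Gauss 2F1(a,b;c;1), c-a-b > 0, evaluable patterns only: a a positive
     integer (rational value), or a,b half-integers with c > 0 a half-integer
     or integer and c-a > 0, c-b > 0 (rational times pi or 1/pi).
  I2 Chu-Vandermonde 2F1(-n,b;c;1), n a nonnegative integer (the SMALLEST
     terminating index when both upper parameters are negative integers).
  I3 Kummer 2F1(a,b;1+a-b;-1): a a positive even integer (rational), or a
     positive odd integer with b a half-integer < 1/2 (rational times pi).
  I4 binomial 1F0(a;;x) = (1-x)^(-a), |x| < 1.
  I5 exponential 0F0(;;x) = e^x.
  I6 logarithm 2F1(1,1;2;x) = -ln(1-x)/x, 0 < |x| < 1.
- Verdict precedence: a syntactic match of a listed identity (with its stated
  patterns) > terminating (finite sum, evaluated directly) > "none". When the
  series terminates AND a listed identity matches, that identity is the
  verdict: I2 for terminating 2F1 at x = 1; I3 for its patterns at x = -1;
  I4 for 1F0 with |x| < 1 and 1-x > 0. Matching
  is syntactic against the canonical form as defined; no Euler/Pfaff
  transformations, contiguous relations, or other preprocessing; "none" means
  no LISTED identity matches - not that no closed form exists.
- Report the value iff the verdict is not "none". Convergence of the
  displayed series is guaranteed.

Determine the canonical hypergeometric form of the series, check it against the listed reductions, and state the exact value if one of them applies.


x = -4 here; the reduced form reads 3F2, upper {-2, -2, -2/3}, lower {1, 2}, C = 2/9. Verdict: terminating (-2 upstairs). 3 nonzero terms in all; added directly. Hence: 310/243.

First insight: from the first term 2/9: the running product (C = 2/9, x = -4) telescopes to a rising factorial.
Adjacent-term ratio: r(k) = (-4) * (k-2) (k-2) (k-2/3) / [(k+1) (k+2) (k+1)] - rational in k, leading ratio (-4); with t_0 = 2/9, classification follows.


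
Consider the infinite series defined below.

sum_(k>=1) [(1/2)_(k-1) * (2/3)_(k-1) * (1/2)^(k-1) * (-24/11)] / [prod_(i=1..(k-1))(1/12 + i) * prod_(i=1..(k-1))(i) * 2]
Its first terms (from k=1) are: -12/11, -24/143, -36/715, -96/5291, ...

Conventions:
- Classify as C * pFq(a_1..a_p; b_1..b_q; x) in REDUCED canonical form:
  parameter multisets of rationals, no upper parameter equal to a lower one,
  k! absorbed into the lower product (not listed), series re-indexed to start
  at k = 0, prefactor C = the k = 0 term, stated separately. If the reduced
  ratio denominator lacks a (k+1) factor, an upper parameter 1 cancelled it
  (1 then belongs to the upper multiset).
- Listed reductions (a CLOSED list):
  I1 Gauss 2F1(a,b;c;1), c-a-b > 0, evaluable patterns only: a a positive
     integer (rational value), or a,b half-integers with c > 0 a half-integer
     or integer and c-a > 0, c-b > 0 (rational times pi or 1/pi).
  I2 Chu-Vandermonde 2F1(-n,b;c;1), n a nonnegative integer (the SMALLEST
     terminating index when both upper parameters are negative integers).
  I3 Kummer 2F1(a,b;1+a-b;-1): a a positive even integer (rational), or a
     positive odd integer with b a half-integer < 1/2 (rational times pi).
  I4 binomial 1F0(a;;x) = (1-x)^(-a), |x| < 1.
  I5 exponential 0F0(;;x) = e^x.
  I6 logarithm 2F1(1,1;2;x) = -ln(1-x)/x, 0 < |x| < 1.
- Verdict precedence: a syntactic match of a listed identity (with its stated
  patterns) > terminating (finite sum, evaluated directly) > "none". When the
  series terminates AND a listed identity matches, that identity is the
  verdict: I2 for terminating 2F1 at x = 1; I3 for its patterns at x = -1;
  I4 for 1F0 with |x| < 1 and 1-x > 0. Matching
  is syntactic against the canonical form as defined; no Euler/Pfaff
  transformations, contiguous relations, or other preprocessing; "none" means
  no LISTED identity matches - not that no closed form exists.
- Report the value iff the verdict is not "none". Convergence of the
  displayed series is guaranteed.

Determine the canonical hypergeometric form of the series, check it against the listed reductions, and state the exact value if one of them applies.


Reduced: x = 1/2, 2F1, upper = {1/2, 2/3}, lower = {13/12}, C = -12/11. Verdict: none. No listed pattern accepts 2F1(1/2, 2/3; 13/12; 1/2).

Key observation: t_0 = -12/11 here, and the constant factors (prefactor -12/11) combine into one prefactor.
Ratio: r(k) = (1/2) * (k+1/2) (k+2/3) / [(k+13/12) (k+1)] - rational in k. x = (1/2); t_0 = -12/11; negate the roots.


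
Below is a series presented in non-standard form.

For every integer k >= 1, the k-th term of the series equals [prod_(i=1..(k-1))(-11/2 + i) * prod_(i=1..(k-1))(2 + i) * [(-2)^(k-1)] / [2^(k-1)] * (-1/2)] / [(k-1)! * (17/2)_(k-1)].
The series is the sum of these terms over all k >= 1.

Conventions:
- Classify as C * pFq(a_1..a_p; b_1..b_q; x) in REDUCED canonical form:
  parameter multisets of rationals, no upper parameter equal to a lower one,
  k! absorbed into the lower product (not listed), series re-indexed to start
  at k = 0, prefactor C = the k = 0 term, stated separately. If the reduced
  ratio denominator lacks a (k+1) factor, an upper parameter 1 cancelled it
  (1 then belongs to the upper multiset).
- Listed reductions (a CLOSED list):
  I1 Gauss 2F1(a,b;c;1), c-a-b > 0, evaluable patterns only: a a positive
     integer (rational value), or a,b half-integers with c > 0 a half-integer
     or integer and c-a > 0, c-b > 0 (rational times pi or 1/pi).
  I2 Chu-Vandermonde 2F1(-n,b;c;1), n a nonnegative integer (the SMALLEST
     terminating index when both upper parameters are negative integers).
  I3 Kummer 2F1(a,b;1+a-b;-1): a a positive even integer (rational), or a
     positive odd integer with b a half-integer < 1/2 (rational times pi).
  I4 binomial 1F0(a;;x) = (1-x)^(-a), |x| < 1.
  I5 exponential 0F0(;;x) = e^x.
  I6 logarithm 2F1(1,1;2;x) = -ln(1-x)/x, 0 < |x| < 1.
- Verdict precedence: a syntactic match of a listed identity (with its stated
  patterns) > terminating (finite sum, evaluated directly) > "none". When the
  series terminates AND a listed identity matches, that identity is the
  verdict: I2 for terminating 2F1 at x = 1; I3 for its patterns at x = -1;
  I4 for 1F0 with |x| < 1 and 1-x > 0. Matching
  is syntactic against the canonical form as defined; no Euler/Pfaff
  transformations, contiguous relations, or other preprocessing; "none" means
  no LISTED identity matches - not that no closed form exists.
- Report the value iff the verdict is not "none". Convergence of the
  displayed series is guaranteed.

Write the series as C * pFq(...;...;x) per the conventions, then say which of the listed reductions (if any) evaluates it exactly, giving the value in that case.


Classification (C = -1/2): 2F1 with upper {-9/2, 3}, lower {17/2}, argument x = -1. Verdict: Kummer (I3) fires (x = -1; c = 17/2 equals 1+a-b for upper {-9/2, 3}: listed pattern). Its exact value is (-45045/65536) * pi.

First insight: with t_0 = -1/2, the running product (prefactor -1/2) telescopes to a rising factorial.
Consecutive-term ratio: r(k) = (-1) * (k-9/2) (k+3) / [(k+17/2) (k+1)] - rational in k. x = (-1); t_0 = -1/2; negate the roots.


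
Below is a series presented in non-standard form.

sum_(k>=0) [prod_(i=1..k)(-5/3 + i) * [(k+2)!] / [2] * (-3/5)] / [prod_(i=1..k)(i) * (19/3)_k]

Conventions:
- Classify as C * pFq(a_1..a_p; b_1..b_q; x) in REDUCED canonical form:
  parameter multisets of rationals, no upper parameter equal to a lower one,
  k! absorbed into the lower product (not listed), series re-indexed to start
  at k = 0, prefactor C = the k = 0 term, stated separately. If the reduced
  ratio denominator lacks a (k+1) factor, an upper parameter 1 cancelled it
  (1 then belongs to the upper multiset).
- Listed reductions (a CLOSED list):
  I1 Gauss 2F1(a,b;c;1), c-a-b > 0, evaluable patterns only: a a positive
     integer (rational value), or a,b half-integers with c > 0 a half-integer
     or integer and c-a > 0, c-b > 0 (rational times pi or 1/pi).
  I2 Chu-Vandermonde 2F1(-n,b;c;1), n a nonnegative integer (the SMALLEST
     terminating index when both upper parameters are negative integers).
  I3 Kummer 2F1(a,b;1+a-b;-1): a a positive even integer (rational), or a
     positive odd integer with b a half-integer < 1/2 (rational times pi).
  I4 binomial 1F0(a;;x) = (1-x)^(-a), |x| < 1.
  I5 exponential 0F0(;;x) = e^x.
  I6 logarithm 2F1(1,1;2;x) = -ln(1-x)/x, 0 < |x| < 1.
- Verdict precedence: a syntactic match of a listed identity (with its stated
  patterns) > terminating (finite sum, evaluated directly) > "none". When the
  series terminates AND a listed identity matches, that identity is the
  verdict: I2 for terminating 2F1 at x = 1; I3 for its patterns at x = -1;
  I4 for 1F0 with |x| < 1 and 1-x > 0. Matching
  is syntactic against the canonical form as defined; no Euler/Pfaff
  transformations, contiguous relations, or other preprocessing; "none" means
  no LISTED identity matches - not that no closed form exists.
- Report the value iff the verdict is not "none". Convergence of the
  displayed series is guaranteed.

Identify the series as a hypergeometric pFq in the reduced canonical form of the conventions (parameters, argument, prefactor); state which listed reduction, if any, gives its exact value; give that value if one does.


Reduced: x = 1, 2F1, upper = {-2/3, 3}, lower = {19/3}, C = -3/5. Verdict (x = 1): Gauss (I1, integer-parameter pattern) applies (x = 1: the Gamma ratio telescopes since c-a-b = 4 > 0 and a = 3 in Z>0). Its exact value is -52/135.

Structural cue: t_0 being -3/5, the product of the first k integers (C = -3/5) is k!.
Step ratio: r(k) = 1 * (k-2/3) (k+3) / [(k+19/3) (k+1)] - rational; roots negated = parameters, x = 1, C = -3/5.


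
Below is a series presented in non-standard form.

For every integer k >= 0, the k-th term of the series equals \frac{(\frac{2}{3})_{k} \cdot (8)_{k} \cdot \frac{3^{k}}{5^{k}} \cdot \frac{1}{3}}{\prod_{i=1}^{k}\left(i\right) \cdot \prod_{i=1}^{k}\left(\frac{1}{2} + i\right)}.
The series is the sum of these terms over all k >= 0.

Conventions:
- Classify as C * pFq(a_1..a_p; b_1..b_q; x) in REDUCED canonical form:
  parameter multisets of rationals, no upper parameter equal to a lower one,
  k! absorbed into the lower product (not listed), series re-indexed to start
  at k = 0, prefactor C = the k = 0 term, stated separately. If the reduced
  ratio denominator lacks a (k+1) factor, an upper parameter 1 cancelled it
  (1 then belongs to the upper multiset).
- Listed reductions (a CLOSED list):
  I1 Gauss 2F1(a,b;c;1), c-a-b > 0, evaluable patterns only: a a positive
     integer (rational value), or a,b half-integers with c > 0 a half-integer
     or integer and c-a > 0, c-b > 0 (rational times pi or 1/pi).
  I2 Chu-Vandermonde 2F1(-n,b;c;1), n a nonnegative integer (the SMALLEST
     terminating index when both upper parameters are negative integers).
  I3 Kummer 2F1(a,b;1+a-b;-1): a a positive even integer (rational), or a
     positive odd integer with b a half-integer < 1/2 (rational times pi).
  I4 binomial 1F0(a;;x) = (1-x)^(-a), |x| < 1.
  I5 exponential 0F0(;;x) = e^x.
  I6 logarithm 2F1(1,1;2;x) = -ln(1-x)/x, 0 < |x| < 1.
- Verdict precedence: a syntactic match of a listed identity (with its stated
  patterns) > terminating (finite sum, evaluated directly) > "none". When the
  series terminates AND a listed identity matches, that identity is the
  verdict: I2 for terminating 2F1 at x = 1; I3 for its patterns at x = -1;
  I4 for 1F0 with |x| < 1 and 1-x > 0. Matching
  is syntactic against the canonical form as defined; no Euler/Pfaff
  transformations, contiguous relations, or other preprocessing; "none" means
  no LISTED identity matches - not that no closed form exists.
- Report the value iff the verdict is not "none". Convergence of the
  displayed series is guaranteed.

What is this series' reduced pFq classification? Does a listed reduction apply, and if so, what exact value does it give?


With C = \frac{1}{3}: the canonical form is 2F1(\frac{2}{3}, 8; \frac{3}{2}; \frac{3}{5}). Verdict: none (x = \frac{3}{5}): each listed identity misses the multisets {\frac{2}{3}, 8} ; {\frac{3}{2}}.

Key observation: from the first term \frac{1}{3}: the lower running product (C = 1/3, x = 3/5) is a rising factorial.
Consecutive-term ratio: r(k) = \frac{3}{5} * (k+\frac{2}{3}) (k+8) / [(k+\frac{3}{2}) (k+1)] - poly over poly, x = \frac{3}{5} from leading terms; C = \frac{1}{3} at k = 0.


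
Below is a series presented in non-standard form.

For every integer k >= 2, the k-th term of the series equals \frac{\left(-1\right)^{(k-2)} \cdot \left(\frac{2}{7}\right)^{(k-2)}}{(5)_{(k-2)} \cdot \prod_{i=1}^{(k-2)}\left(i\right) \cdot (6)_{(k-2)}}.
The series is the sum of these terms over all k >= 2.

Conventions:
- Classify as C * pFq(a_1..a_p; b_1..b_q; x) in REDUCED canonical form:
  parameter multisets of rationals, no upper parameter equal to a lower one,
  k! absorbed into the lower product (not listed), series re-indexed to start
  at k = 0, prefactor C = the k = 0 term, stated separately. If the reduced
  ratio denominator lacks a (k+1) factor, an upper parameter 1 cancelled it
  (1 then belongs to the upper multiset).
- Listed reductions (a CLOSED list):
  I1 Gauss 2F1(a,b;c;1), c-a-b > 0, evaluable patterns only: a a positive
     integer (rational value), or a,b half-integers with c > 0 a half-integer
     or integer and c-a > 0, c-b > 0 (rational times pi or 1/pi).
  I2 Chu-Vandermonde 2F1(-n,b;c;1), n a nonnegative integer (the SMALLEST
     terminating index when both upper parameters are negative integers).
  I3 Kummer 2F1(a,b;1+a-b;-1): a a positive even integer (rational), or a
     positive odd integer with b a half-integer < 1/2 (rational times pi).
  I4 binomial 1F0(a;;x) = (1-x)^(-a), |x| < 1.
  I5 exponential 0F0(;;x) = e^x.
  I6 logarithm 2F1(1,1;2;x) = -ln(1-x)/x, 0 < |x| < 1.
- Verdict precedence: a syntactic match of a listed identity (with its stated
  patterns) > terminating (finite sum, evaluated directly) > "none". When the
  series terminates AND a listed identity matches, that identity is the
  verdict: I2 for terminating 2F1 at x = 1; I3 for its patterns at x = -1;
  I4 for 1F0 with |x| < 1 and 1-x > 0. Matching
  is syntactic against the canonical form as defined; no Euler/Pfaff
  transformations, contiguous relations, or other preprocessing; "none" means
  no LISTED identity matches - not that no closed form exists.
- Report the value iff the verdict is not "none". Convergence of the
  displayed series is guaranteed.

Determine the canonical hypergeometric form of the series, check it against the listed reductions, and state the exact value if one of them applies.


The series (x = -\frac{2}{7}) is 0F2: upper {-}, lower {5, 6}, prefactor 1. Verdict: none here - no I1-I6 shape fits x = -\frac{2}{7} with lower {5, 6}.

Key step: from the first term 1: the product of the first k integers (C = 1) is k!.
Term ratio: r(k) = -\frac{2}{7} * 1 / [(k+5) (k+6) (k+1)] - rational; roots negated = parameters, x = -\frac{2}{7}, C = 1.


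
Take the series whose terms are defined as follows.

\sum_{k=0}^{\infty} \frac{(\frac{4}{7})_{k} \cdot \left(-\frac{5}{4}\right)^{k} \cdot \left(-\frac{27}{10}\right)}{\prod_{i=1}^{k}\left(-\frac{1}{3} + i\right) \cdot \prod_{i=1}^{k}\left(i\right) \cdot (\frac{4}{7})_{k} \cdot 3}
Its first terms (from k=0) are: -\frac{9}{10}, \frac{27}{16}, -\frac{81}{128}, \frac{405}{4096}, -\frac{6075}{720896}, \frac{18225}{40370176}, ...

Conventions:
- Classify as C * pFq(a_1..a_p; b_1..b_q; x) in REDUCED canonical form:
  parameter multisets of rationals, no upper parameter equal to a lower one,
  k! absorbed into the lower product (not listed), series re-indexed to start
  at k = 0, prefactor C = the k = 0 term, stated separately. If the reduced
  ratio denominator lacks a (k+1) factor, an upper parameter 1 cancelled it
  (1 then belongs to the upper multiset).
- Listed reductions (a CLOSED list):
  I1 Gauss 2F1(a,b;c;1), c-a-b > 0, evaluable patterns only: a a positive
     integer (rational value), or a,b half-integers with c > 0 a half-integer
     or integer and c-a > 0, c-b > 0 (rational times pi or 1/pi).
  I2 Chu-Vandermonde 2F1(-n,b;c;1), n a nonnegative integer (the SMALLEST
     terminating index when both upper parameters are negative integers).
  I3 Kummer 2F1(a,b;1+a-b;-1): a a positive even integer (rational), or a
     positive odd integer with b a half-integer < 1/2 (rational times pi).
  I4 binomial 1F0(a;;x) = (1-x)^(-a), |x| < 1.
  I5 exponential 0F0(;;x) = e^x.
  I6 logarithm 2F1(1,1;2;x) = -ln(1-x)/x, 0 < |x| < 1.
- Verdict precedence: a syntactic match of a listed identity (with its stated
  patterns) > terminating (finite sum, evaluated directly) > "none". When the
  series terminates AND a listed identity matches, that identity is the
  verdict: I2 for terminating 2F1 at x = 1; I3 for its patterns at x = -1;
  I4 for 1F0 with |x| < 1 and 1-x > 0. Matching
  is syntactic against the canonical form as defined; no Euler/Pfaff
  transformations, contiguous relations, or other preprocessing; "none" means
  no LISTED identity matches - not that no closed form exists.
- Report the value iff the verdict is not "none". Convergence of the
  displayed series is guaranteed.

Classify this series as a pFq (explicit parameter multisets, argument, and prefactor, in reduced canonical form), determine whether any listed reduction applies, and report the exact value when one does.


With C = -\frac{9}{10}: the canonical form is 0F1(-; \frac{2}{3}; -\frac{5}{4}). Verdict: none (x = -\frac{5}{4}): each listed identity misses the multisets {-} ; {\frac{2}{3}}.

Key step: from the first term -\frac{9}{10}: the product of the first k integers (prefactor -9/10) is k!.
Term ratio: r(k) = -\frac{5}{4} * 1 / [(k+\frac{2}{3}) (k+1)] - rational in k, leading ratio -\frac{5}{4}; with t_0 = -\frac{9}{10}, classification follows.


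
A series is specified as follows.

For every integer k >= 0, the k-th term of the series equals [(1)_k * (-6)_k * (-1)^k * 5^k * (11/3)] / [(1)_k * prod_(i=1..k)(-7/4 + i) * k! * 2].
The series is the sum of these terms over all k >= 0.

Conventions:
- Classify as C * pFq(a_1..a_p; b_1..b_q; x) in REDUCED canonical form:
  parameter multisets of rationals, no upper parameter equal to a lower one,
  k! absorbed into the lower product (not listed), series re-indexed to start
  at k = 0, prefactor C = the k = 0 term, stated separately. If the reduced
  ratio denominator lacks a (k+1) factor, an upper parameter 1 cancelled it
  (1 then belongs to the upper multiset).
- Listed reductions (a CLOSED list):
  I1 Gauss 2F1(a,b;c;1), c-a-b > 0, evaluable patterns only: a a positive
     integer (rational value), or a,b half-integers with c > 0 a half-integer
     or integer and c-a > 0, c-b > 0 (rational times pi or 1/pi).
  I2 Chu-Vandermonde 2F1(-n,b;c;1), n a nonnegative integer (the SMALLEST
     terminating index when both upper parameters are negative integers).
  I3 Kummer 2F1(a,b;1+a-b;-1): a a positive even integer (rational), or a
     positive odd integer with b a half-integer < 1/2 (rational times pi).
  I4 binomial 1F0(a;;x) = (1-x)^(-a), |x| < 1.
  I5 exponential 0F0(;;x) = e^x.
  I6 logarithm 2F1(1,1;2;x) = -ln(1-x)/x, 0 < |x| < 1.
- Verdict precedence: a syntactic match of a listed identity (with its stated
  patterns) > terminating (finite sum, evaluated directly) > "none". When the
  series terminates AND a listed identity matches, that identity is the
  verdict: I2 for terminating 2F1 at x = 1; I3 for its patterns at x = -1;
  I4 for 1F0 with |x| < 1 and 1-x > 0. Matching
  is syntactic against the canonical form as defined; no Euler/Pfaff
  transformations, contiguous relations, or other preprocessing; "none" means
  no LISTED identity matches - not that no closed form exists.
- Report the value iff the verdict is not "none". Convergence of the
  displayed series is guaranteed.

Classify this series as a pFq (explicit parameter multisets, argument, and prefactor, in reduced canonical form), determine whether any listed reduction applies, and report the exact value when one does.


At argument -5: a 1F1 with upper {-6}, lower {-3/4}, scaled by C = 11/6. Verdict: terminating - upper parameter -6 makes this a finite sum (last index 6), evaluated exactly. Hence: -2859721843/35802.

The tell: from the first term 11/6: the constant factors (C = 11/6, x = -5) combine into one prefactor.
Ratio: r(k) = (-5) * (k-6) / [(k-3/4) (k+1)] - rational in k, leading ratio (-5); with t_0 = 11/6, classification follows.
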